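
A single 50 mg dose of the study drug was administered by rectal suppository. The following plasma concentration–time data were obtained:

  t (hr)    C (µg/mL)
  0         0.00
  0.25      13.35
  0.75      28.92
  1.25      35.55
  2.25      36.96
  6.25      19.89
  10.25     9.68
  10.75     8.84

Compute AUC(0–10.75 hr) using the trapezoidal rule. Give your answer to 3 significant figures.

AUC = 242 µg/mL·hr

Trapezoidal AUC_0→10.75:
  [0→0.25]: (0.00+13.35)/2 × 0.25 = 1.66875
  [0.25→0.75]: (13.35+28.92)/2 × 0.5 = 10.5675
  [0.75→1.25]: (28.92+35.55)/2 × 0.5 = 16.1175
  [1.25→2.25]: (35.55+36.96)/2 × 1 = 36.255
  [2.25→6.25]: (36.96+19.89)/2 × 4 = 113.7
  [6.25→10.25]: (19.89+9.68)/2 × 4 = 59.14
  [10.25→10.75]: (9.68+8.84)/2 × 0.5 = 4.63
  Sum = 242.07875 µg/mL·hr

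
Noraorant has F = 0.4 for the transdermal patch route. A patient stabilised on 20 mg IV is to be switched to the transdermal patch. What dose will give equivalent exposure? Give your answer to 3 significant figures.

For equal systemic exposure: F × D_ev = D_iv
D_ev = D_iv / F = 20 / 0.4 = 50 mg

D_transdermal = 50.0 mg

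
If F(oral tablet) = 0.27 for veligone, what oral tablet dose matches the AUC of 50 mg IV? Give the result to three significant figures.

D_oral = 185 mg

For equal systemic exposure: F × D_ev = D_iv
D_ev = D_iv / F = 50 / 0.27 = 185.185 mg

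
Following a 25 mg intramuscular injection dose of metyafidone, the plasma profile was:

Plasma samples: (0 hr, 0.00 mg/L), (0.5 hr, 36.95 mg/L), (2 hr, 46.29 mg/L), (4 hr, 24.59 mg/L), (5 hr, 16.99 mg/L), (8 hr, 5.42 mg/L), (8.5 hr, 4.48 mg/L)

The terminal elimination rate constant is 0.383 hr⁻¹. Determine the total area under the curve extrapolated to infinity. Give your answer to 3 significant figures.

Trapezoidal AUC_0→8.5:
  [0→0.5]: (0.00+36.95)/2 × 0.5 = 9.2375
  [0.5→2]: (36.95+46.29)/2 × 1.5 = 62.43
  [2→4]: (46.29+24.59)/2 × 2 = 70.88
  [4→5]: (24.59+16.99)/2 × 1 = 20.79
  [5→8]: (16.99+5.42)/2 × 3 = 33.615
  [8→8.5]: (5.42+4.48)/2 × 0.5 = 2.475
  Sum = 199.4275 mg/L·hr
Extrapolated tail: C_last / k_e = 4.48 / 0.383 = 11.697
AUC_0→∞ = 199.4275 + 11.697 = 211.1245 mg/L·hr

AUC = 211 mg/L·hr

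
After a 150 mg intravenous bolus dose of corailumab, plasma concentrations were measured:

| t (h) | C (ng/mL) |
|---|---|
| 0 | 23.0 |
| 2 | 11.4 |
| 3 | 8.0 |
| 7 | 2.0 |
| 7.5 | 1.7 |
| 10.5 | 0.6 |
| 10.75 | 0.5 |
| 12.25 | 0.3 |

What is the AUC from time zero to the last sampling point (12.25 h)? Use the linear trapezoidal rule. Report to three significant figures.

AUC = 69.2 ng/mL·h

Trapezoidal AUC_0→12.25:
  [0→2]: (23.0+11.4)/2 × 2 = 34.4
  [2→3]: (11.4+8.0)/2 × 1 = 9.7
  [3→7]: (8.0+2.0)/2 × 4 = 20.0
  [7→7.5]: (2.0+1.7)/2 × 0.5 = 0.925
  [7.5→10.5]: (1.7+0.6)/2 × 3 = 3.45
  [10.5→10.75]: (0.6+0.5)/2 × 0.25 = 0.1375
  [10.75→12.25]: (0.5+0.3)/2 × 1.5 = 0.6
  Sum = 69.2125 ng/mL·h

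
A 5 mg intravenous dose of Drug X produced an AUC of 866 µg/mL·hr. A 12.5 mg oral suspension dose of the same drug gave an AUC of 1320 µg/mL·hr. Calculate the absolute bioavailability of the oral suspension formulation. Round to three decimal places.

F = 0.610

F = (AUC_ev / D_ev) / (AUC_iv / D_iv)
  = (1320/12.5) / (866/5)
  = 105.6 / 173.2 = 0.6097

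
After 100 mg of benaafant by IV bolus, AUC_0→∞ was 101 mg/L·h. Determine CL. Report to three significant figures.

CL = 0.990 L/h

CL = Dose_iv / AUC_0→∞
   = 100 / 101 = 0.990099 L/h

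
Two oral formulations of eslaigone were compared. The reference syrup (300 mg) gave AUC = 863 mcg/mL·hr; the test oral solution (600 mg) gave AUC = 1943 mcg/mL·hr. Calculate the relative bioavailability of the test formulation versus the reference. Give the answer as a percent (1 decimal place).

F_rel = 112.6%

F_rel = (AUC_test/D_test) / (AUC_ref/D_ref)
      = (1943/600) / (863/300)
      = 3.23833 / 2.87667 = 1.1257 = 112.57%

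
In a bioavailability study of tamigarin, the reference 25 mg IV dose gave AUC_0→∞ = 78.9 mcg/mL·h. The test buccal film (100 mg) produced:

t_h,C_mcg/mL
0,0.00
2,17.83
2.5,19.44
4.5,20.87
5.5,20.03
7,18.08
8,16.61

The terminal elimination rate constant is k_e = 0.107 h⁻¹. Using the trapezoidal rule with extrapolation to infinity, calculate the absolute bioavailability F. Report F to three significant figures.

Trapezoidal AUC_0→8 (buccal film):
  [0→2]: (0.00+17.83)/2 × 2 = 17.83
  [2→2.5]: (17.83+19.44)/2 × 0.5 = 9.3175
  [2.5→4.5]: (19.44+20.87)/2 × 2 = 40.31
  [4.5→5.5]: (20.87+20.03)/2 × 1 = 20.45
  [5.5→7]: (20.03+18.08)/2 × 1.5 = 28.5825
  [7→8]: (18.08+16.61)/2 × 1 = 17.345
  Sum = 133.835 mcg/mL·h
Tail: C_last/k_e = 16.61/0.107 = 155.234
AUC_0→∞ (buccal film) = 133.835 + 155.234 = 289.069 mcg/mL·h
F = (AUC_ev/D_ev)/(AUC_iv/D_iv) = (289.069/100)/(78.9/25) = 2.89069/3.156 = 0.9159

F = 0.916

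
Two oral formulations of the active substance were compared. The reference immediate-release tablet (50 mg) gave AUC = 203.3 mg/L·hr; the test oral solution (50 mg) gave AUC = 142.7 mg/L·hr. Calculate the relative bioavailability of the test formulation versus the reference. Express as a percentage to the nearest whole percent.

F_rel = (AUC_test/D_test) / (AUC_ref/D_ref)
      = (142.7/50) / (203.3/50)
      = 2.854 / 4.066 = 0.7019 = 70.19%

F_rel = 70%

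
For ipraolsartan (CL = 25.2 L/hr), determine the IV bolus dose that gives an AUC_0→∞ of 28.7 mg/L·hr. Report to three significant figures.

Dose_iv = CL × AUC_0→∞
     = 25.2 × 28.7 = 723.24 mg

Dose = 723 mg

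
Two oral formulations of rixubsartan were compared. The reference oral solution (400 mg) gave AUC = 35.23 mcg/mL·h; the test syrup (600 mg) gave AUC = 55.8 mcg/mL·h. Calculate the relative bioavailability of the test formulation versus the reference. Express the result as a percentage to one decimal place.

F_rel = (AUC_test/D_test) / (AUC_ref/D_ref)
      = (55.8/600) / (35.23/400)
      = 0.093 / 0.088075 = 1.0559 = 105.59%

F_rel = 105.6%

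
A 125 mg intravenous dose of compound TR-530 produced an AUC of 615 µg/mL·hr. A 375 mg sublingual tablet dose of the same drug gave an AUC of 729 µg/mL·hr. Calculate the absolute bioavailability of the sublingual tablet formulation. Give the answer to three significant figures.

F = (AUC_ev / D_ev) / (AUC_iv / D_iv)
  = (729/375) / (615/125)
  = 1.944 / 4.92 = 0.3951

F = 0.395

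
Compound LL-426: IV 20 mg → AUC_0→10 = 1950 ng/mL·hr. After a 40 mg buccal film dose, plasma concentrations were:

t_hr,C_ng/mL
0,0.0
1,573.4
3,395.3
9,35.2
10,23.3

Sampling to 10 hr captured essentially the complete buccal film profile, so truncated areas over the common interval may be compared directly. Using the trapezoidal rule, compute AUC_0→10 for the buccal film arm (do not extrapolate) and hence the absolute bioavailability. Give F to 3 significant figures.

Trapezoidal AUC_0→10 (buccal film):
  [0→1]: (0.0+573.4)/2 × 1 = 286.7
  [1→3]: (573.4+395.3)/2 × 2 = 968.7
  [3→9]: (395.3+35.2)/2 × 6 = 1291.5
  [9→10]: (35.2+23.3)/2 × 1 = 29.25
  Sum = 2576.15 ng/mL·hr
F = (AUC_ev/D_ev)/(AUC_iv/D_iv) = (2576.15/40)/(1950/20) = 64.40375/97.5 = 0.6606

F = 0.661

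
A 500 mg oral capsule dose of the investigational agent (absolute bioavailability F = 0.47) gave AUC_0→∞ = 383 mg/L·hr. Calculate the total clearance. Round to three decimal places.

CL = F × Dose / AUC_0→∞
   = 0.47 × 500 / 383 = 0.613577 L/hr

CL = 0.614 L/hr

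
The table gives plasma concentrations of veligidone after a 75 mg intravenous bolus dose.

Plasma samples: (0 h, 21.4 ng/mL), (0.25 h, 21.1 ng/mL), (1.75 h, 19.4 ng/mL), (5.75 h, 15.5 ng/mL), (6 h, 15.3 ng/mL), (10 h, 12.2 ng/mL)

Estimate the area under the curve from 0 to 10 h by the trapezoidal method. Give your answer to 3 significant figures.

Trapezoidal AUC_0→10:
  [0→0.25]: (21.4+21.1)/2 × 0.25 = 5.3125
  [0.25→1.75]: (21.1+19.4)/2 × 1.5 = 30.375
  [1.75→5.75]: (19.4+15.5)/2 × 4 = 69.8
  [5.75→6]: (15.5+15.3)/2 × 0.25 = 3.85
  [6→10]: (15.3+12.2)/2 × 4 = 55.0
  Sum = 164.3375 ng/mL·h

AUC = 164 ng/mL·h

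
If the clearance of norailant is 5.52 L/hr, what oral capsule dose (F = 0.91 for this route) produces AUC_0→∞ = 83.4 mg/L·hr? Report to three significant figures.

Dose = 506 mg

Dose = CL × AUC_0→∞ / F
     = 5.52 × 83.4 / 0.91 = 505.899 mg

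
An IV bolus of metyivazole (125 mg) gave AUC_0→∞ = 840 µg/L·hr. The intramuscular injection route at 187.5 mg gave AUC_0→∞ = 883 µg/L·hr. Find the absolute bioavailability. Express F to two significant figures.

F = 0.70

F = (AUC_ev / D_ev) / (AUC_iv / D_iv)
  = (883/187.5) / (840/125)
  = 4.70933 / 6.72 = 0.7008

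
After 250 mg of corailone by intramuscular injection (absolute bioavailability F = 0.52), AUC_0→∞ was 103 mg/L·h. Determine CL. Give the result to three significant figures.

CL = 1.26 L/h

CL = F × Dose / AUC_0→∞
   = 0.52 × 250 / 103 = 1.26214 L/h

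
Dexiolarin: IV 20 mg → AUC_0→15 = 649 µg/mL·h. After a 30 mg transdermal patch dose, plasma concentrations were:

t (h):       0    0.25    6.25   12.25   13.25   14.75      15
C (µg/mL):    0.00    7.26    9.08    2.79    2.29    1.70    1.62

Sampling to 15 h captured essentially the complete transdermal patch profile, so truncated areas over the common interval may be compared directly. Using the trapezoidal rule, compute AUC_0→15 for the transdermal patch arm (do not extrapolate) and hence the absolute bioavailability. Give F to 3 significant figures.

Trapezoidal AUC_0→15 (transdermal patch):
  [0→0.25]: (0.00+7.26)/2 × 0.25 = 0.9075
  [0.25→6.25]: (7.26+9.08)/2 × 6 = 49.02
  [6.25→12.25]: (9.08+2.79)/2 × 6 = 35.61
  [12.25→13.25]: (2.79+2.29)/2 × 1 = 2.54
  [13.25→14.75]: (2.29+1.70)/2 × 1.5 = 2.9925
  [14.75→15]: (1.70+1.62)/2 × 0.25 = 0.415
  Sum = 91.485 µg/mL·h
F = (AUC_ev/D_ev)/(AUC_iv/D_iv) = (91.485/30)/(649/20) = 3.0495/32.45 = 0.0940

F = 0.0940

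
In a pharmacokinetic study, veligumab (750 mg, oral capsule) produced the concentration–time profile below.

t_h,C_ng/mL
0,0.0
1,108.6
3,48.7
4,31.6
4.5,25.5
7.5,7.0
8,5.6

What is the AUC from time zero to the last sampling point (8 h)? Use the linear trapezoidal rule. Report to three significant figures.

Trapezoidal AUC_0→8:
  [0→1]: (0.0+108.6)/2 × 1 = 54.3
  [1→3]: (108.6+48.7)/2 × 2 = 157.3
  [3→4]: (48.7+31.6)/2 × 1 = 40.15
  [4→4.5]: (31.6+25.5)/2 × 0.5 = 14.275
  [4.5→7.5]: (25.5+7.0)/2 × 3 = 48.75
  [7.5→8]: (7.0+5.6)/2 × 0.5 = 3.15
  Sum = 317.925 ng/mL·h

AUC = 318 ng/mL·h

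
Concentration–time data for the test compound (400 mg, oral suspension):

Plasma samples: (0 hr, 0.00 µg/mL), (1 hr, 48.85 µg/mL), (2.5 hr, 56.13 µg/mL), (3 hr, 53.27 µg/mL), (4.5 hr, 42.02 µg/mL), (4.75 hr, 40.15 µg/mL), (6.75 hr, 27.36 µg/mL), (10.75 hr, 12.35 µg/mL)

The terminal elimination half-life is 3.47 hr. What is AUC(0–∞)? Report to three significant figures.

AUC = 421 µg/mL·hr

Trapezoidal AUC_0→10.75:
  [0→1]: (0.00+48.85)/2 × 1 = 24.425
  [1→2.5]: (48.85+56.13)/2 × 1.5 = 78.735
  [2.5→3]: (56.13+53.27)/2 × 0.5 = 27.35
  [3→4.5]: (53.27+42.02)/2 × 1.5 = 71.4675
  [4.5→4.75]: (42.02+40.15)/2 × 0.25 = 10.27125
  [4.75→6.75]: (40.15+27.36)/2 × 2 = 67.51
  [6.75→10.75]: (27.36+12.35)/2 × 4 = 79.42
  Sum = 359.17875 µg/mL·hr
k_e = ln2 / t½ = 0.693147 / 3.47 = 0.1998 hr^-1
Extrapolated tail: C_last / k_e = 12.35 / 0.1998 = 61.812
AUC_0→∞ = 359.17875 + 61.812 = 420.99075 µg/mL·hr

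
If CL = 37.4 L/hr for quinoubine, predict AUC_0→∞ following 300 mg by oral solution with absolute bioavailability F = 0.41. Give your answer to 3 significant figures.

AUC = 3.29 mg/L·hr

AUC_0→∞ = F × Dose / CL
        = 0.41 × 300 / 37.4 = 3.28877 mg/L·hr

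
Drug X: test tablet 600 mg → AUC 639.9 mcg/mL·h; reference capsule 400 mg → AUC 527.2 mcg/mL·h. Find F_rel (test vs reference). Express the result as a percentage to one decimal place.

F_rel = 80.9%

F_rel = (AUC_test/D_test) / (AUC_ref/D_ref)
      = (639.9/600) / (527.2/400)
      = 1.0665 / 1.318 = 0.8092 = 80.92%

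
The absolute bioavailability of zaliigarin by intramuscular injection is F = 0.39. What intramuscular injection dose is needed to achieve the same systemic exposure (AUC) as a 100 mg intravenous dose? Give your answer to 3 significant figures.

For equal systemic exposure: F × D_ev = D_iv
D_ev = D_iv / F = 100 / 0.39 = 256.41 mg

D_intramuscular = 256 mg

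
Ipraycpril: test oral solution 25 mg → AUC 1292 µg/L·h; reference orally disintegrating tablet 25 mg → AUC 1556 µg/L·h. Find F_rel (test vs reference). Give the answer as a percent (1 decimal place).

F_rel = 83.0%

F_rel = (AUC_test/D_test) / (AUC_ref/D_ref)
      = (1292/25) / (1556/25)
      = 51.68 / 62.24 = 0.8303 = 83.03%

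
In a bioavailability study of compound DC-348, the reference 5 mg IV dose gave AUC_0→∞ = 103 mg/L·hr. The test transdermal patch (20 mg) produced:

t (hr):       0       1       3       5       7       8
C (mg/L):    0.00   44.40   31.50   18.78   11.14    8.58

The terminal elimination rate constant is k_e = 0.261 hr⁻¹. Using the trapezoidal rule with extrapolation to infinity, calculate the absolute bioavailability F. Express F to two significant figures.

F = 0.54

Trapezoidal AUC_0→8 (transdermal patch):
  [0→1]: (0.00+44.40)/2 × 1 = 22.2
  [1→3]: (44.40+31.50)/2 × 2 = 75.9
  [3→5]: (31.50+18.78)/2 × 2 = 50.28
  [5→7]: (18.78+11.14)/2 × 2 = 29.92
  [7→8]: (11.14+8.58)/2 × 1 = 9.86
  Sum = 188.16 mg/L·hr
Tail: C_last/k_e = 8.58/0.261 = 32.874
AUC_0→∞ (transdermal patch) = 188.16 + 32.874 = 221.034 mg/L·hr
F = (AUC_ev/D_ev)/(AUC_iv/D_iv) = (221.034/20)/(103/5) = 11.0517/20.6 = 0.5365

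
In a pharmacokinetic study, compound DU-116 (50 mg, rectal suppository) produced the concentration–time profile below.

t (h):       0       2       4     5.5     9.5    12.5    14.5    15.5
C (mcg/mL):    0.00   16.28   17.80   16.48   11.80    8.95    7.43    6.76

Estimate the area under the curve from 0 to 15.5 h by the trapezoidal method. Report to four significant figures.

AUC = 187.2 mcg/mL·h

Trapezoidal AUC_0→15.5:
  [0→2]: (0.00+16.28)/2 × 2 = 16.28
  [2→4]: (16.28+17.80)/2 × 2 = 34.08
  [4→5.5]: (17.80+16.48)/2 × 1.5 = 25.71
  [5.5→9.5]: (16.48+11.80)/2 × 4 = 56.56
  [9.5→12.5]: (11.80+8.95)/2 × 3 = 31.125
  [12.5→14.5]: (8.95+7.43)/2 × 2 = 16.38
  [14.5→15.5]: (7.43+6.76)/2 × 1 = 7.095
  Sum = 187.23 mcg/mL·h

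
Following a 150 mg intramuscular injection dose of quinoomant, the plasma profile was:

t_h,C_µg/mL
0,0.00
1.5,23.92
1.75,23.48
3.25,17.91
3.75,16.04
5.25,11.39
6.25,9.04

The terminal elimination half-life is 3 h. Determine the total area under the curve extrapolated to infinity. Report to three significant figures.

Trapezoidal AUC_0→6.25:
  [0→1.5]: (0.00+23.92)/2 × 1.5 = 17.94
  [1.5→1.75]: (23.92+23.48)/2 × 0.25 = 5.925
  [1.75→3.25]: (23.48+17.91)/2 × 1.5 = 31.0425
  [3.25→3.75]: (17.91+16.04)/2 × 0.5 = 8.4875
  [3.75→5.25]: (16.04+11.39)/2 × 1.5 = 20.5725
  [5.25→6.25]: (11.39+9.04)/2 × 1 = 10.215
  Sum = 94.1825 µg/mL·h
k_e = ln2 / t½ = 0.693147 / 3 = 0.2310 h^-1
Extrapolated tail: C_last / k_e = 9.04 / 0.231 = 39.134
AUC_0→∞ = 94.1825 + 39.134 = 133.3165 µg/mL·h

AUC = 133 µg/mL·h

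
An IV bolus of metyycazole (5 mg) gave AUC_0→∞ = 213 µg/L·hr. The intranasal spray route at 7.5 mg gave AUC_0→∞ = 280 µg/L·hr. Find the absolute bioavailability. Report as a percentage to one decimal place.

F = (AUC_ev / D_ev) / (AUC_iv / D_iv)
  = (280/7.5) / (213/5)
  = 37.3333 / 42.6 = 0.8764
  = 87.64%

F = 87.6%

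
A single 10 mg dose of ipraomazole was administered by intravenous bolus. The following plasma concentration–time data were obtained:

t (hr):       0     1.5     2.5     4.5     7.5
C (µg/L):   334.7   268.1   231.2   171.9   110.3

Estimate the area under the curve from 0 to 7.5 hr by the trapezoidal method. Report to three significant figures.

Trapezoidal AUC_0→7.5:
  [0→1.5]: (334.7+268.1)/2 × 1.5 = 452.1
  [1.5→2.5]: (268.1+231.2)/2 × 1 = 249.65
  [2.5→4.5]: (231.2+171.9)/2 × 2 = 403.1
  [4.5→7.5]: (171.9+110.3)/2 × 3 = 423.3
  Sum = 1528.15 µg/L·hr

AUC = 1530 µg/L·hr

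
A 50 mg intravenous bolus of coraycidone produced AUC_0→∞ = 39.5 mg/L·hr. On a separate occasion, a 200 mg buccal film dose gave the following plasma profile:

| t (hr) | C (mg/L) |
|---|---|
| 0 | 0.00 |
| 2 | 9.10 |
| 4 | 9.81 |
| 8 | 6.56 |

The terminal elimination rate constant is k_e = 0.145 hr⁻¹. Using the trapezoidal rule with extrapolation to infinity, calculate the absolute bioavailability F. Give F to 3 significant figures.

F = 0.671

Trapezoidal AUC_0→8 (buccal film):
  [0→2]: (0.00+9.10)/2 × 2 = 9.1
  [2→4]: (9.10+9.81)/2 × 2 = 18.91
  [4→8]: (9.81+6.56)/2 × 4 = 32.74
  Sum = 60.75 mg/L·hr
Tail: C_last/k_e = 6.56/0.145 = 45.241
AUC_0→∞ (buccal film) = 60.75 + 45.241 = 105.991 mg/L·hr
F = (AUC_ev/D_ev)/(AUC_iv/D_iv) = (105.991/200)/(39.5/50) = 0.529955/0.79 = 0.6708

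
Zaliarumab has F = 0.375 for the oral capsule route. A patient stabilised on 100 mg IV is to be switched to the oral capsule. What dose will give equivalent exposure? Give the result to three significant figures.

D_oral = 267 mg

For equal systemic exposure: F × D_ev = D_iv
D_ev = D_iv / F = 100 / 0.375 = 266.667 mg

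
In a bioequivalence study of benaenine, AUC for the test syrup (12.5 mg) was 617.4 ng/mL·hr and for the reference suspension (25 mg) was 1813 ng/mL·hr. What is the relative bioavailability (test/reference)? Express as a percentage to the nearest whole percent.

F_rel = 68%

F_rel = (AUC_test/D_test) / (AUC_ref/D_ref)
      = (617.4/12.5) / (1813/25)
      = 49.392 / 72.52 = 0.6811 = 68.11%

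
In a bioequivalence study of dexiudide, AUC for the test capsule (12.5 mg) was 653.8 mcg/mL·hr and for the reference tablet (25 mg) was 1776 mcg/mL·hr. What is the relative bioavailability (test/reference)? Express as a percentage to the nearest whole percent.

F_rel = (AUC_test/D_test) / (AUC_ref/D_ref)
      = (653.8/12.5) / (1776/25)
      = 52.304 / 71.04 = 0.7363 = 73.63%

F_rel = 74%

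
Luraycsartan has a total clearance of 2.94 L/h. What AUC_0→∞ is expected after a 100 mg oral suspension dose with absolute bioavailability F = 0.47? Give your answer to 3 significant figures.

AUC = 16.0 mg/L·h

AUC_0→∞ = F × Dose / CL
        = 0.47 × 100 / 2.94 = 15.9864 mg/L·h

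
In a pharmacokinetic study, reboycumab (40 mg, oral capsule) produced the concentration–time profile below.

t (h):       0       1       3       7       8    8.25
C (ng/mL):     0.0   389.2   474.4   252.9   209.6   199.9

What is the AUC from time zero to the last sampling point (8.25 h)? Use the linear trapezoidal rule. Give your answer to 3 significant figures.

Trapezoidal AUC_0→8.25:
  [0→1]: (0.0+389.2)/2 × 1 = 194.6
  [1→3]: (389.2+474.4)/2 × 2 = 863.6
  [3→7]: (474.4+252.9)/2 × 4 = 1454.6
  [7→8]: (252.9+209.6)/2 × 1 = 231.25
  [8→8.25]: (209.6+199.9)/2 × 0.25 = 51.1875
  Sum = 2795.2375 ng/mL·h

AUC = 2800 ng/mL·h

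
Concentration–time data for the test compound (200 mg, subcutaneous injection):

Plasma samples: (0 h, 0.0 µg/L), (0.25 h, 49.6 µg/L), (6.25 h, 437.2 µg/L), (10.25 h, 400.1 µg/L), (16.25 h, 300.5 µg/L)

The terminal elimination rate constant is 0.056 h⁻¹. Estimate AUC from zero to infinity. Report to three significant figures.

AUC = 10600 µg/L·h

Trapezoidal AUC_0→16.25:
  [0→0.25]: (0.0+49.6)/2 × 0.25 = 6.2
  [0.25→6.25]: (49.6+437.2)/2 × 6 = 1460.4
  [6.25→10.25]: (437.2+400.1)/2 × 4 = 1674.6
  [10.25→16.25]: (400.1+300.5)/2 × 6 = 2101.8
  Sum = 5243.0 µg/L·h
Extrapolated tail: C_last / k_e = 300.5 / 0.056 = 5366.071
AUC_0→∞ = 5243.0 + 5366.071 = 10609.071 µg/L·h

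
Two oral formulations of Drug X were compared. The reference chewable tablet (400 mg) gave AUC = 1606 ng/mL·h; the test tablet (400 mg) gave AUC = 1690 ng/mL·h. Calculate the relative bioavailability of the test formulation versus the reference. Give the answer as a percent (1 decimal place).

F_rel = 105.2%

F_rel = (AUC_test/D_test) / (AUC_ref/D_ref)
      = (1690/400) / (1606/400)
      = 4.225 / 4.015 = 1.0523 = 105.23%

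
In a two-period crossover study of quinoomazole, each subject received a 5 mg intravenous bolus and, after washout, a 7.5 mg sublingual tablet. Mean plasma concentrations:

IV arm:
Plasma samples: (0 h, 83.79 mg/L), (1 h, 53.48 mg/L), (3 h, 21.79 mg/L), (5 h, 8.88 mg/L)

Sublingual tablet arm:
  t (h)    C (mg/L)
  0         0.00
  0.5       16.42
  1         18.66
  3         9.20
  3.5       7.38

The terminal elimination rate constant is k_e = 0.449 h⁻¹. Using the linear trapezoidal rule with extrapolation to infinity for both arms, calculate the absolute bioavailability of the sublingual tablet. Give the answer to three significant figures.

F = 0.210

Trapezoidal AUC_0→5 (IV):
  [0→1]: (83.79+53.48)/2 × 1 = 68.635
  [1→3]: (53.48+21.79)/2 × 2 = 75.27
  [3→5]: (21.79+8.88)/2 × 2 = 30.67
  Sum = 174.575 mg/L·h
IV tail: 8.88/0.449 = 19.777; AUC_iv,0→∞ = 174.575 + 19.777 = 194.352 mg/L·h
Trapezoidal AUC_0→3.5 (sublingual tablet):
  [0→0.5]: (0.00+16.42)/2 × 0.5 = 4.105
  [0.5→1]: (16.42+18.66)/2 × 0.5 = 8.77
  [1→3]: (18.66+9.20)/2 × 2 = 27.86
  [3→3.5]: (9.20+7.38)/2 × 0.5 = 4.145
  Sum = 44.88 mg/L·h
sublingual tablet tail: 7.38/0.449 = 16.437; AUC_ev,0→∞ = 44.88 + 16.437 = 61.317 mg/L·h
F = (AUC_ev/D_ev)/(AUC_iv/D_iv) = (61.317/7.5)/(194.352/5) = 8.1756/38.8704 = 0.2103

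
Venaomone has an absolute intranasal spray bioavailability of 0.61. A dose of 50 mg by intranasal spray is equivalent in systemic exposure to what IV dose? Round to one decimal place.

Systemic exposure from an extravascular dose = F × D_ev, so the equivalent IV dose is F × D_ev.
D_iv = F × D_ev = 0.61 × 50 = 30.5 mg

D_iv = 30.5 mg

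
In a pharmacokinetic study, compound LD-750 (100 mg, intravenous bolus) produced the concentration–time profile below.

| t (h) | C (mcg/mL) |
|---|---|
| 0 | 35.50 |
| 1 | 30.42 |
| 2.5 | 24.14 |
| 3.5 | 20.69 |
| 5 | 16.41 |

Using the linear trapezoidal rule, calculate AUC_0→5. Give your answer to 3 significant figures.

Trapezoidal AUC_0→5:
  [0→1]: (35.50+30.42)/2 × 1 = 32.96
  [1→2.5]: (30.42+24.14)/2 × 1.5 = 40.92
  [2.5→3.5]: (24.14+20.69)/2 × 1 = 22.415
  [3.5→5]: (20.69+16.41)/2 × 1.5 = 27.825
  Sum = 124.12 mcg/mL·h

AUC = 124 mcg/mL·h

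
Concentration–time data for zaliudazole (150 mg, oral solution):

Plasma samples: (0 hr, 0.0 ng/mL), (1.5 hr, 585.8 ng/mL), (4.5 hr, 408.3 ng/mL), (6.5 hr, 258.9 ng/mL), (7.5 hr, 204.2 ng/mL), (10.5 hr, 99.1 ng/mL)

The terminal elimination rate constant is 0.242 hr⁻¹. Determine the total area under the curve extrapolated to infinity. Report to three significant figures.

AUC = 3690 ng/mL·hr

Trapezoidal AUC_0→10.5:
  [0→1.5]: (0.0+585.8)/2 × 1.5 = 439.35
  [1.5→4.5]: (585.8+408.3)/2 × 3 = 1491.15
  [4.5→6.5]: (408.3+258.9)/2 × 2 = 667.2
  [6.5→7.5]: (258.9+204.2)/2 × 1 = 231.55
  [7.5→10.5]: (204.2+99.1)/2 × 3 = 454.95
  Sum = 3284.2 ng/mL·hr
Extrapolated tail: C_last / k_e = 99.1 / 0.242 = 409.504
AUC_0→∞ = 3284.2 + 409.504 = 3693.704 ng/mL·hr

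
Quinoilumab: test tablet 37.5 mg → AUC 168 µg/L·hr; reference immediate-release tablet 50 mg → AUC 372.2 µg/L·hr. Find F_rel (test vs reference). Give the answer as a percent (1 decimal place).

F_rel = 60.2%

F_rel = (AUC_test/D_test) / (AUC_ref/D_ref)
      = (168/37.5) / (372.2/50)
      = 4.48 / 7.444 = 0.6018 = 60.18%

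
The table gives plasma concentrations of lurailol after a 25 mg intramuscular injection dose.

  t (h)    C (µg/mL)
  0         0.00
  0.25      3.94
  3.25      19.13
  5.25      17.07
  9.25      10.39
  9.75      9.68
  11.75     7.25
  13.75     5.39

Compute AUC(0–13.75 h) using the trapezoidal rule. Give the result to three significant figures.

AUC = 161 µg/mL·h

Trapezoidal AUC_0→13.75:
  [0→0.25]: (0.00+3.94)/2 × 0.25 = 0.4925
  [0.25→3.25]: (3.94+19.13)/2 × 3 = 34.605
  [3.25→5.25]: (19.13+17.07)/2 × 2 = 36.2
  [5.25→9.25]: (17.07+10.39)/2 × 4 = 54.92
  [9.25→9.75]: (10.39+9.68)/2 × 0.5 = 5.0175
  [9.75→11.75]: (9.68+7.25)/2 × 2 = 16.93
  [11.75→13.75]: (7.25+5.39)/2 × 2 = 12.64
  Sum = 160.805 µg/mL·h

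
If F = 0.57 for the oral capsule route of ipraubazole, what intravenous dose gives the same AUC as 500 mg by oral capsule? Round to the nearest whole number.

D_iv = 285 mg

Systemic exposure from an extravascular dose = F × D_ev, so the equivalent IV dose is F × D_ev.
D_iv = F × D_ev = 0.57 × 500 = 285 mg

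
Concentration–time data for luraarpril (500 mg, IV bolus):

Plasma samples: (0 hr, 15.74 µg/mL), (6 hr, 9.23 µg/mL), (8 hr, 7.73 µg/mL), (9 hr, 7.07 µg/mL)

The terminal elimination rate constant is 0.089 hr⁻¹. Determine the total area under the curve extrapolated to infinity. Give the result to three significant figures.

AUC = 179 µg/mL·hr

Trapezoidal AUC_0→9:
  [0→6]: (15.74+9.23)/2 × 6 = 74.91
  [6→8]: (9.23+7.73)/2 × 2 = 16.96
  [8→9]: (7.73+7.07)/2 × 1 = 7.4
  Sum = 99.27 µg/mL·hr
Extrapolated tail: C_last / k_e = 7.07 / 0.089 = 79.438
AUC_0→∞ = 99.27 + 79.438 = 178.708 µg/mL·hr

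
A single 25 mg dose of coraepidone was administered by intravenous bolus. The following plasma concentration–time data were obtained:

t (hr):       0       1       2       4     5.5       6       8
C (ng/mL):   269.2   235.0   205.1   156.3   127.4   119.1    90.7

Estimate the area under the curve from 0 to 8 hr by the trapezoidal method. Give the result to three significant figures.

AUC = 1320 ng/mL·hr

Trapezoidal AUC_0→8:
  [0→1]: (269.2+235.0)/2 × 1 = 252.1
  [1→2]: (235.0+205.1)/2 × 1 = 220.05
  [2→4]: (205.1+156.3)/2 × 2 = 361.4
  [4→5.5]: (156.3+127.4)/2 × 1.5 = 212.775
  [5.5→6]: (127.4+119.1)/2 × 0.5 = 61.625
  [6→8]: (119.1+90.7)/2 × 2 = 209.8
  Sum = 1317.75 ng/mL·hr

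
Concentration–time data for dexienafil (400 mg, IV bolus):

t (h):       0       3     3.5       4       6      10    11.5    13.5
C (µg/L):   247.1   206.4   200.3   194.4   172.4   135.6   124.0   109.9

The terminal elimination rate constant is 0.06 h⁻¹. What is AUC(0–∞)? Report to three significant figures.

Trapezoidal AUC_0→13.5:
  [0→3]: (247.1+206.4)/2 × 3 = 680.25
  [3→3.5]: (206.4+200.3)/2 × 0.5 = 101.675
  [3.5→4]: (200.3+194.4)/2 × 0.5 = 98.675
  [4→6]: (194.4+172.4)/2 × 2 = 366.8
  [6→10]: (172.4+135.6)/2 × 4 = 616.0
  [10→11.5]: (135.6+124.0)/2 × 1.5 = 194.7
  [11.5→13.5]: (124.0+109.9)/2 × 2 = 233.9
  Sum = 2292.0 µg/L·h
Extrapolated tail: C_last / k_e = 109.9 / 0.06 = 1831.667
AUC_0→∞ = 2292.0 + 1831.667 = 4123.667 µg/L·h

AUC = 4120 µg/L·h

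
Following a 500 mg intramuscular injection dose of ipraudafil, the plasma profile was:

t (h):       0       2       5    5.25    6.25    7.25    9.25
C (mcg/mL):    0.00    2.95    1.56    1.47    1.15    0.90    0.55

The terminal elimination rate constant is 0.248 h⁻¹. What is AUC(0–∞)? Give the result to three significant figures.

Trapezoidal AUC_0→9.25:
  [0→2]: (0.00+2.95)/2 × 2 = 2.95
  [2→5]: (2.95+1.56)/2 × 3 = 6.765
  [5→5.25]: (1.56+1.47)/2 × 0.25 = 0.37875
  [5.25→6.25]: (1.47+1.15)/2 × 1 = 1.31
  [6.25→7.25]: (1.15+0.90)/2 × 1 = 1.025
  [7.25→9.25]: (0.90+0.55)/2 × 2 = 1.45
  Sum = 13.87875 mcg/mL·h
Extrapolated tail: C_last / k_e = 0.55 / 0.248 = 2.218
AUC_0→∞ = 13.87875 + 2.218 = 16.09675 mcg/mL·h

AUC = 16.1 mcg/mL·h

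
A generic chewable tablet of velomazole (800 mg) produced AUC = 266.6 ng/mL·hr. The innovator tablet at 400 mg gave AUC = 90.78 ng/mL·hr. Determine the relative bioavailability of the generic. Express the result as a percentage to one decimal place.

F_rel = (AUC_test/D_test) / (AUC_ref/D_ref)
      = (266.6/800) / (90.78/400)
      = 0.33325 / 0.22695 = 1.4684 = 146.84%

F_rel = 146.8%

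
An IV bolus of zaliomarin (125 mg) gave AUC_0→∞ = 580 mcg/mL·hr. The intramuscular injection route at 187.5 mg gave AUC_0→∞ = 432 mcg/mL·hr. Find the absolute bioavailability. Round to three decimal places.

F = (AUC_ev / D_ev) / (AUC_iv / D_iv)
  = (432/187.5) / (580/125)
  = 2.304 / 4.64 = 0.4966

F = 0.497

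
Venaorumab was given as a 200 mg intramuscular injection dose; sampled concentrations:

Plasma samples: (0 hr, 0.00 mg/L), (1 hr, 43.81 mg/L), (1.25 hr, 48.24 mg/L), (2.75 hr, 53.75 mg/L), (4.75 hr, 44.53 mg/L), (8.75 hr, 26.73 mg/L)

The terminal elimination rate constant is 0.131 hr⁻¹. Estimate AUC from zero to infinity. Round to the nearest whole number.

AUC = 555 mg/L·hr

Trapezoidal AUC_0→8.75:
  [0→1]: (0.00+43.81)/2 × 1 = 21.905
  [1→1.25]: (43.81+48.24)/2 × 0.25 = 11.50625
  [1.25→2.75]: (48.24+53.75)/2 × 1.5 = 76.4925
  [2.75→4.75]: (53.75+44.53)/2 × 2 = 98.28
  [4.75→8.75]: (44.53+26.73)/2 × 4 = 142.52
  Sum = 350.70375 mg/L·hr
Extrapolated tail: C_last / k_e = 26.73 / 0.131 = 204.046
AUC_0→∞ = 350.70375 + 204.046 = 554.74975 mg/L·hr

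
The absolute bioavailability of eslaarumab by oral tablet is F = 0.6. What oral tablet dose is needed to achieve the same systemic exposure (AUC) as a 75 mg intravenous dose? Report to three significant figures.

For equal systemic exposure: F × D_ev = D_iv
D_ev = D_iv / F = 75 / 0.6 = 125 mg

D_oral = 125 mg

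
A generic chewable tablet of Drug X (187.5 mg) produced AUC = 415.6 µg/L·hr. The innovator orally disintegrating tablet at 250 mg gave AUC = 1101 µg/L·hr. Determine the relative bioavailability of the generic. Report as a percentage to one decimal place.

F_rel = 50.3%

F_rel = (AUC_test/D_test) / (AUC_ref/D_ref)
      = (415.6/187.5) / (1101/250)
      = 2.21653 / 4.404 = 0.5033 = 50.33%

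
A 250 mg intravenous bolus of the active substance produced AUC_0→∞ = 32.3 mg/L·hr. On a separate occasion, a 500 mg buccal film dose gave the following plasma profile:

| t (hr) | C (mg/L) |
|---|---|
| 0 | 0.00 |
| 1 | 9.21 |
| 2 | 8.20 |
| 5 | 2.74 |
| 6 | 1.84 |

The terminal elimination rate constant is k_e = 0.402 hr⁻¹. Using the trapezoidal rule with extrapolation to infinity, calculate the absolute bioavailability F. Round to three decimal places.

Trapezoidal AUC_0→6 (buccal film):
  [0→1]: (0.00+9.21)/2 × 1 = 4.605
  [1→2]: (9.21+8.20)/2 × 1 = 8.705
  [2→5]: (8.20+2.74)/2 × 3 = 16.41
  [5→6]: (2.74+1.84)/2 × 1 = 2.29
  Sum = 32.01 mg/L·hr
Tail: C_last/k_e = 1.84/0.402 = 4.577
AUC_0→∞ (buccal film) = 32.01 + 4.577 = 36.587 mg/L·hr
F = (AUC_ev/D_ev)/(AUC_iv/D_iv) = (36.587/500)/(32.3/250) = 0.073174/0.1292 = 0.5664

F = 0.566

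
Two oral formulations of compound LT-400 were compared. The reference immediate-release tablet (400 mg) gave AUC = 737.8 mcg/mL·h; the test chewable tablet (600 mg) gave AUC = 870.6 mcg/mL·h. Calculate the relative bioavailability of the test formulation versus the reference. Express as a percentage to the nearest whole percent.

F_rel = 79%

F_rel = (AUC_test/D_test) / (AUC_ref/D_ref)
      = (870.6/600) / (737.8/400)
      = 1.451 / 1.8445 = 0.7867 = 78.67%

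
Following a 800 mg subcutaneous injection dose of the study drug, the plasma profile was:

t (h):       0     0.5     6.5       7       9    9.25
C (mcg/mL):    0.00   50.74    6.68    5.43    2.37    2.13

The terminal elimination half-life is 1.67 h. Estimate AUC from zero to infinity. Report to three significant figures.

AUC = 201 mcg/mL·h

Trapezoidal AUC_0→9.25:
  [0→0.5]: (0.00+50.74)/2 × 0.5 = 12.685
  [0.5→6.5]: (50.74+6.68)/2 × 6 = 172.26
  [6.5→7]: (6.68+5.43)/2 × 0.5 = 3.0275
  [7→9]: (5.43+2.37)/2 × 2 = 7.8
  [9→9.25]: (2.37+2.13)/2 × 0.25 = 0.5625
  Sum = 196.335 mcg/mL·h
k_e = ln2 / t½ = 0.693147 / 1.67 = 0.4151 h^-1
Extrapolated tail: C_last / k_e = 2.13 / 0.4151 = 5.131
AUC_0→∞ = 196.335 + 5.131 = 201.466 mcg/mL·h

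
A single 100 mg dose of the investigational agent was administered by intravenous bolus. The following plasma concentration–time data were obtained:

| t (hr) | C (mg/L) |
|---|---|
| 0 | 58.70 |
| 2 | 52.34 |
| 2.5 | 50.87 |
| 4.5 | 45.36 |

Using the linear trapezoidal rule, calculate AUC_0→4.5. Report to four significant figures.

AUC = 233.1 mg/L·hr

Trapezoidal AUC_0→4.5:
  [0→2]: (58.70+52.34)/2 × 2 = 111.04
  [2→2.5]: (52.34+50.87)/2 × 0.5 = 25.8025
  [2.5→4.5]: (50.87+45.36)/2 × 2 = 96.23
  Sum = 233.0725 mg/L·hr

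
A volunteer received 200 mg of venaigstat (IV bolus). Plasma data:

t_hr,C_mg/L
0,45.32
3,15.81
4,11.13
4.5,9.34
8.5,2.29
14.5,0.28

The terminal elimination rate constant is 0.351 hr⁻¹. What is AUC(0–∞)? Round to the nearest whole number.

AUC = 142 mg/L·hr

Trapezoidal AUC_0→14.5:
  [0→3]: (45.32+15.81)/2 × 3 = 91.695
  [3→4]: (15.81+11.13)/2 × 1 = 13.47
  [4→4.5]: (11.13+9.34)/2 × 0.5 = 5.1175
  [4.5→8.5]: (9.34+2.29)/2 × 4 = 23.26
  [8.5→14.5]: (2.29+0.28)/2 × 6 = 7.71
  Sum = 141.2525 mg/L·hr
Extrapolated tail: C_last / k_e = 0.28 / 0.351 = 0.798
AUC_0→∞ = 141.2525 + 0.798 = 142.0505 mg/L·hr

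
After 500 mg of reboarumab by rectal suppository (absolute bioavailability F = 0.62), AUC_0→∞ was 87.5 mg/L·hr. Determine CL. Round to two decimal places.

CL = F × Dose / AUC_0→∞
   = 0.62 × 500 / 87.5 = 3.54286 L/hr

CL = 3.54 L/hr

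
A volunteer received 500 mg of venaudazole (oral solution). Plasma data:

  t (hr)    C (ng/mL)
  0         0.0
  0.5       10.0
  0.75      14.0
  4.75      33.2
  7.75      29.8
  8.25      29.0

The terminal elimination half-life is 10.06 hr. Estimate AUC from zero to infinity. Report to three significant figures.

AUC = 630 ng/mL·hr

Trapezoidal AUC_0→8.25:
  [0→0.5]: (0.0+10.0)/2 × 0.5 = 2.5
  [0.5→0.75]: (10.0+14.0)/2 × 0.25 = 3.0
  [0.75→4.75]: (14.0+33.2)/2 × 4 = 94.4
  [4.75→7.75]: (33.2+29.8)/2 × 3 = 94.5
  [7.75→8.25]: (29.8+29.0)/2 × 0.5 = 14.7
  Sum = 209.1 ng/mL·hr
k_e = ln2 / t½ = 0.693147 / 10.06 = 0.0689 hr^-1
Extrapolated tail: C_last / k_e = 29.0 / 0.0689 = 420.900
AUC_0→∞ = 209.1 + 420.900 = 630.0 ng/mL·hr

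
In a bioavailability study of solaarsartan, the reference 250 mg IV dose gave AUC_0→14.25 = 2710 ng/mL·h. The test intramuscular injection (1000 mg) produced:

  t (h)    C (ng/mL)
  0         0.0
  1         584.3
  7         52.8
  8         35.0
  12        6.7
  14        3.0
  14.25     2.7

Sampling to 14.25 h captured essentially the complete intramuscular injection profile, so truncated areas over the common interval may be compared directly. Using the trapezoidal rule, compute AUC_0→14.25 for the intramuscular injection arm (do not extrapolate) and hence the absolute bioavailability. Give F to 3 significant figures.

Trapezoidal AUC_0→14.25 (intramuscular injection):
  [0→1]: (0.0+584.3)/2 × 1 = 292.15
  [1→7]: (584.3+52.8)/2 × 6 = 1911.3
  [7→8]: (52.8+35.0)/2 × 1 = 43.9
  [8→12]: (35.0+6.7)/2 × 4 = 83.4
  [12→14]: (6.7+3.0)/2 × 2 = 9.7
  [14→14.25]: (3.0+2.7)/2 × 0.25 = 0.7125
  Sum = 2341.1625 ng/mL·h
F = (AUC_ev/D_ev)/(AUC_iv/D_iv) = (2341.1625/1000)/(2710/250) = 2.3411625/10.84 = 0.2160

F = 0.216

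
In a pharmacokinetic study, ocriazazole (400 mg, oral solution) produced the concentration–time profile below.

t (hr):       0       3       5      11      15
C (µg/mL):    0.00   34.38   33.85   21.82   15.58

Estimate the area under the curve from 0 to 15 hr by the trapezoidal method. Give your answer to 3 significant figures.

Trapezoidal AUC_0→15:
  [0→3]: (0.00+34.38)/2 × 3 = 51.57
  [3→5]: (34.38+33.85)/2 × 2 = 68.23
  [5→11]: (33.85+21.82)/2 × 6 = 167.01
  [11→15]: (21.82+15.58)/2 × 4 = 74.8
  Sum = 361.61 µg/mL·hr

AUC = 362 µg/mL·hr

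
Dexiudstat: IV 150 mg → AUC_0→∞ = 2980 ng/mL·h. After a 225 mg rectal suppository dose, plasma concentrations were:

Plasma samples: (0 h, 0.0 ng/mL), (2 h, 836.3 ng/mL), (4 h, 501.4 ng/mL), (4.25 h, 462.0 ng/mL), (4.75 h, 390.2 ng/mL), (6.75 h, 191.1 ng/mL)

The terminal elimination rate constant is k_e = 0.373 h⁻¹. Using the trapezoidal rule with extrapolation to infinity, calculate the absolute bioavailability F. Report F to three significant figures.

Trapezoidal AUC_0→6.75 (rectal suppository):
  [0→2]: (0.0+836.3)/2 × 2 = 836.3
  [2→4]: (836.3+501.4)/2 × 2 = 1337.7
  [4→4.25]: (501.4+462.0)/2 × 0.25 = 120.425
  [4.25→4.75]: (462.0+390.2)/2 × 0.5 = 213.05
  [4.75→6.75]: (390.2+191.1)/2 × 2 = 581.3
  Sum = 3088.775 ng/mL·h
Tail: C_last/k_e = 191.1/0.373 = 512.332
AUC_0→∞ (rectal suppository) = 3088.775 + 512.332 = 3601.107 ng/mL·h
F = (AUC_ev/D_ev)/(AUC_iv/D_iv) = (3601.107/225)/(2980/150) = 16.00492/19.8667 = 0.8056

F = 0.806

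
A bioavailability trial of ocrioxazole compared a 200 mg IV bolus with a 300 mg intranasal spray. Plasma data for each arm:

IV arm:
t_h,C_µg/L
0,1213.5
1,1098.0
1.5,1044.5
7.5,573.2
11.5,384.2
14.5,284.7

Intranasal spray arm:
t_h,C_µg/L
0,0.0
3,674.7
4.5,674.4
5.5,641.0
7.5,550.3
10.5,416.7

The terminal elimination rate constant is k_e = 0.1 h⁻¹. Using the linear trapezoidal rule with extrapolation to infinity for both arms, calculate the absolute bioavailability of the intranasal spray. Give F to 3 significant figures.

F = 0.514

Trapezoidal AUC_0→14.5 (IV):
  [0→1]: (1213.5+1098.0)/2 × 1 = 1155.75
  [1→1.5]: (1098.0+1044.5)/2 × 0.5 = 535.625
  [1.5→7.5]: (1044.5+573.2)/2 × 6 = 4853.1
  [7.5→11.5]: (573.2+384.2)/2 × 4 = 1914.8
  [11.5→14.5]: (384.2+284.7)/2 × 3 = 1003.35
  Sum = 9462.625 µg/L·h
IV tail: 284.7/0.1 = 2847.000; AUC_iv,0→∞ = 9462.625 + 2847.000 = 12309.625 µg/L·h
Trapezoidal AUC_0→10.5 (intranasal spray):
  [0→3]: (0.0+674.7)/2 × 3 = 1012.05
  [3→4.5]: (674.7+674.4)/2 × 1.5 = 1011.825
  [4.5→5.5]: (674.4+641.0)/2 × 1 = 657.7
  [5.5→7.5]: (641.0+550.3)/2 × 2 = 1191.3
  [7.5→10.5]: (550.3+416.7)/2 × 3 = 1450.5
  Sum = 5323.375 µg/L·h
intranasal spray tail: 416.7/0.1 = 4167.000; AUC_ev,0→∞ = 5323.375 + 4167.000 = 9490.375 µg/L·h
F = (AUC_ev/D_ev)/(AUC_iv/D_iv) = (9490.375/300)/(12309.625/200) = 31.6346/61.548125 = 0.5140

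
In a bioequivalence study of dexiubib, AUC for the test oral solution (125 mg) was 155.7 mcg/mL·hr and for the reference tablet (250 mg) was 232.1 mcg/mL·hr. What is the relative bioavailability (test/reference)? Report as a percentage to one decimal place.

F_rel = 134.2%

F_rel = (AUC_test/D_test) / (AUC_ref/D_ref)
      = (155.7/125) / (232.1/250)
      = 1.2456 / 0.9284 = 1.3417 = 134.17%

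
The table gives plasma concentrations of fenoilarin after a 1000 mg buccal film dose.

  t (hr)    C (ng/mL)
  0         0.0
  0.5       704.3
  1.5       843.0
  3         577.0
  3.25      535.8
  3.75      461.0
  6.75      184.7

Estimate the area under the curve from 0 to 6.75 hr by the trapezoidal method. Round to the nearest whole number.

AUC = 3372 ng/mL·hr

Trapezoidal AUC_0→6.75:
  [0→0.5]: (0.0+704.3)/2 × 0.5 = 176.075
  [0.5→1.5]: (704.3+843.0)/2 × 1 = 773.65
  [1.5→3]: (843.0+577.0)/2 × 1.5 = 1065.0
  [3→3.25]: (577.0+535.8)/2 × 0.25 = 139.1
  [3.25→3.75]: (535.8+461.0)/2 × 0.5 = 249.2
  [3.75→6.75]: (461.0+184.7)/2 × 3 = 968.55
  Sum = 3371.575 ng/mL·hr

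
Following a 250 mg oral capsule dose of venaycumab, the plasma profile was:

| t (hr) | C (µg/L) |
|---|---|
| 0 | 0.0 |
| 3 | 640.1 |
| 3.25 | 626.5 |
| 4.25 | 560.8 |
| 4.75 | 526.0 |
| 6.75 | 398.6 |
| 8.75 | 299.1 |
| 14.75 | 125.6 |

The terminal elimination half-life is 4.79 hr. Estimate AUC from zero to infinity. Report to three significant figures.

Trapezoidal AUC_0→14.75:
  [0→3]: (0.0+640.1)/2 × 3 = 960.15
  [3→3.25]: (640.1+626.5)/2 × 0.25 = 158.325
  [3.25→4.25]: (626.5+560.8)/2 × 1 = 593.65
  [4.25→4.75]: (560.8+526.0)/2 × 0.5 = 271.7
  [4.75→6.75]: (526.0+398.6)/2 × 2 = 924.6
  [6.75→8.75]: (398.6+299.1)/2 × 2 = 697.7
  [8.75→14.75]: (299.1+125.6)/2 × 6 = 1274.1
  Sum = 4880.225 µg/L·hr
k_e = ln2 / t½ = 0.693147 / 4.79 = 0.1447 hr^-1
Extrapolated tail: C_last / k_e = 125.6 / 0.1447 = 868.003
AUC_0→∞ = 4880.225 + 868.003 = 5748.228 µg/L·hr

AUC = 5750 µg/L·hr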